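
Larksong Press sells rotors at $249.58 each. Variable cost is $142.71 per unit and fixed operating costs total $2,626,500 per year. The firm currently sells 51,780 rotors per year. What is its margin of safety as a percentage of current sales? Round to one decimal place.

Each unit contributes $249.58 − $142.71 = $106.87. Break-even units = $2,626,500 ÷ $106.87 = 24,576.59; break-even revenue = 24,576.59 × $249.58 = $6,133,824.93.
Actual sales revenue = 51,780 × $249.58 = $12,923,252.40.
Margin of safety = ($12,923,252.40 − $6,133,824.93) ÷ $12,923,252.40 = 52.5%.

52.5%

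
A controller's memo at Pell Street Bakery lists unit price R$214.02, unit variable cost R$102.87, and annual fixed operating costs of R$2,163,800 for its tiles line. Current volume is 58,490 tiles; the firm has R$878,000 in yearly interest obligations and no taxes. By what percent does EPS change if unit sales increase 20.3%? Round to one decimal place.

+38.1%

Contribution at this volume is 58,490 × R$111.15 = R$6,501,163.50.
EBIT = R$6,501,163.50 − R$2,163,800 = R$4,337,363.50.
Interest = R$878,000.00, so EBIT − I = R$3,459,363.50.
DCL = total CM / (EBIT − I) = R$6,501,163.50 / R$3,459,363.50 = 1.8793.
EPS therefore changes by 1.8793 × (+20.3%) = +38.1%.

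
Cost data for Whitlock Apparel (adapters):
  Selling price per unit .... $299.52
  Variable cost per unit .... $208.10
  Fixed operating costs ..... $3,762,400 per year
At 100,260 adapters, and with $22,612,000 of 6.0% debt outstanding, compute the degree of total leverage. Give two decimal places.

Total contribution margin = 100,260 × $91.42 = $9,165,769.20.
Operating income = contribution − fixed costs = $9,165,769.20 − $3,762,400 = $5,403,369.20. Interest = $1,356,720.00.
DOL = $9,165,769.20 ÷ $5,403,369.20 = 1.6963; DFL = $5,403,369.20 ÷ $4,046,649.20 = 1.3353.
DCL = DOL × DFL = 1.6963 × 1.3353 = 2.2651.

2.27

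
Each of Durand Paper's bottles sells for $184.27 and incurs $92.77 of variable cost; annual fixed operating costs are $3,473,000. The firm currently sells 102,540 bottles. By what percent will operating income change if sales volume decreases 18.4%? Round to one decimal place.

Contribution at this volume is 102,540 × $91.50 = $9,382,410.00.
EBIT = $9,382,410.00 − $3,473,000 = $5,909,410.00.
So DOL = total CM / EBIT = $9,382,410.00 / $5,909,410.00 = 1.5877.
So EBIT moves 1.5877 × (-18.4%) = -29.2%.

-29.2%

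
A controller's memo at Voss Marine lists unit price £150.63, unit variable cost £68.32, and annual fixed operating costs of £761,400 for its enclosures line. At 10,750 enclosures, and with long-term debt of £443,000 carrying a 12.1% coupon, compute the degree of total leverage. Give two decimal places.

Contribution at this volume is 10,750 × £82.31 = £884,832.50.
Operating income = contribution − fixed costs = £884,832.50 − £761,400 = £123,432.50. Interest = £53,603.00, so EBIT − I = £69,829.50.
DCL = contribution ÷ (EBIT − I) = £884,832.50 ÷ £69,829.50 = 12.6713.

12.67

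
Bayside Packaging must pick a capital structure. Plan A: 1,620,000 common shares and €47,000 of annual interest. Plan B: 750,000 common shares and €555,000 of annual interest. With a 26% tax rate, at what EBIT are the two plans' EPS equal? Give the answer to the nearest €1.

At indifference, (EBIT − 47,000)(1 − t)/1,620,000 = (EBIT − 555,000)(1 − t)/750,000.
Cancelling (1 − t) and cross-multiplying: 750,000·(EBIT − 47,000) = 1,620,000·(EBIT − 555,000).
Solving, EBIT = (555,000·1,620,000 − 47,000·750,000) / (1,620,000 − 750,000) = 863,850,000,000 / 870,000 = 992,931.03.

€992,931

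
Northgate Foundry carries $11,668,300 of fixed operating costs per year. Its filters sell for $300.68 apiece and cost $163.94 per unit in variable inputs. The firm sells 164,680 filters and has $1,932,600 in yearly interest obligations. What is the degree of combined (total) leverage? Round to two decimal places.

2.53

Total contribution margin = 164,680 × $136.74 = $22,518,343.20.
Operating income = contribution − fixed costs = $22,518,343.20 − $11,668,300 = $10,850,043.20. Interest = $1,932,600.00.
DOL = $22,518,343.20 ÷ $10,850,043.20 = 2.0754; DFL = $10,850,043.20 ÷ $8,917,443.20 = 1.2167.
Combined leverage = 2.0754 × 1.2167 = 2.5251.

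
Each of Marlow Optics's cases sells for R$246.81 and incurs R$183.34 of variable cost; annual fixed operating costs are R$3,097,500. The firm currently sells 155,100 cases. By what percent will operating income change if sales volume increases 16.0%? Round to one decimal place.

+23.3%

Total contribution margin = 155,100 × R$63.47 = R$9,844,197.00.
Operating income = contribution − fixed costs = R$9,844,197.00 − R$3,097,500 = R$6,746,697.00.
DOL = contribution ÷ EBIT = R$9,844,197.00 ÷ R$6,746,697.00 = 1.4591.
So EBIT moves 1.4591 × (+16.0%) = +23.3%.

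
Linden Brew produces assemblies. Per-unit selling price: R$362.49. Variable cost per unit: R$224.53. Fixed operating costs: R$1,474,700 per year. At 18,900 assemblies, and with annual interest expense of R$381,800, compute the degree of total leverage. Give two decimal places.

Total contribution margin = 18,900 × R$137.96 = R$2,607,444.00.
EBIT = R$2,607,444.00 − R$1,474,700 = R$1,132,744.00. Interest = R$381,800.00, so EBIT − I = R$750,944.00.
DCL = contribution ÷ (EBIT − I) = R$2,607,444.00 ÷ R$750,944.00 = 3.4722.

3.47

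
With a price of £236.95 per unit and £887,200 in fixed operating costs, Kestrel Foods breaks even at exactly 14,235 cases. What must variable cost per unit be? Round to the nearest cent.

£174.62

At break-even, FC = Q × (P − VC), so P − VC = £887,200 ÷ 14,235 = £62.3253.
Variable cost per unit = £236.95 − £62.3253 = £174.62.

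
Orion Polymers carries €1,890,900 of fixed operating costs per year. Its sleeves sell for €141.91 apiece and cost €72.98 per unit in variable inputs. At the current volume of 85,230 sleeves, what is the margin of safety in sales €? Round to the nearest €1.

€8,202,089

Each unit contributes €141.91 − €72.98 = €68.93. Break-even units = €1,890,900 ÷ €68.93 = 27,432.18; break-even revenue = 27,432.18 × €141.91 = €3,892,900.32.
Current sales = 85,230 × €141.91 = €12,094,989.30.
Margin of safety = €12,094,989.30 − €3,892,900.32 = €8,202,089.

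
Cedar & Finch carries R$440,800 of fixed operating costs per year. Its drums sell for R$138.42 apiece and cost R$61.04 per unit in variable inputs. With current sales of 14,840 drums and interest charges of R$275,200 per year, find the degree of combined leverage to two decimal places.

Total contribution margin = 14,840 × R$77.38 = R$1,148,319.20.
Operating income = contribution − fixed costs = R$1,148,319.20 − R$440,800 = R$707,519.20. Interest = R$275,200.00.
DOL = R$1,148,319.20 ÷ R$707,519.20 = 1.6230; DFL = R$707,519.20 ÷ R$432,319.20 = 1.6366.
Combined leverage = 1.6230 × 1.6366 = 2.6562.

2.66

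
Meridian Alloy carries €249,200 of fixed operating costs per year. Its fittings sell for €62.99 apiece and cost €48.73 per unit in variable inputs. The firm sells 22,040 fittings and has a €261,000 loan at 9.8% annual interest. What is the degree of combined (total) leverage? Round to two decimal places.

7.95

Total contribution margin = 22,040 × €14.26 = €314,290.40.
Operating income = contribution − fixed costs = €314,290.40 − €249,200 = €65,090.40. Interest = €25,578.00.
DOL = €314,290.40 ÷ €65,090.40 = 4.8285; DFL = €65,090.40 ÷ €39,512.40 = 1.6473.
DCL = DOL × DFL = 4.8285 × 1.6473 = 7.9540.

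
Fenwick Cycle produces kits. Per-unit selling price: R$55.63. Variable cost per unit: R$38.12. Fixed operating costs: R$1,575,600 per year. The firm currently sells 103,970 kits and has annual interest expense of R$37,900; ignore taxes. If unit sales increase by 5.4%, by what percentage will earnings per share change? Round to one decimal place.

Contribution at this volume is 103,970 × R$17.51 = R$1,820,514.70.
Operating income = contribution − fixed costs = R$1,820,514.70 − R$1,575,600 = R$244,914.70.
After interest of R$37,900.00, pre-tax earnings = R$207,014.70.
Degree of combined leverage = contribution ÷ (EBIT − I) = R$1,820,514.70 ÷ R$207,014.70 = 8.7941.
EPS therefore changes by 8.7941 × (+5.4%) = +47.5%.

+47.5%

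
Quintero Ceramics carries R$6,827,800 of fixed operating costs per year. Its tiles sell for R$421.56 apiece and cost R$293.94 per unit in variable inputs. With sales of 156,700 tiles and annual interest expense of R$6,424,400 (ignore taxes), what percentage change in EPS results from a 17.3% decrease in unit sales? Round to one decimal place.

Contribution at this volume is 156,700 × R$127.62 = R$19,998,054.00.
Subtracting fixed costs: EBIT = R$19,998,054.00 − R$6,827,800 = R$13,170,254.00.
Interest = R$6,424,400.00, so EBIT − I = R$6,745,854.00.
DCL = total CM / (EBIT − I) = R$19,998,054.00 / R$6,745,854.00 = 2.9645.
%ΔEPS = DCL × %ΔSales = 2.9645 × -17.3% = -51.3%.

-51.3%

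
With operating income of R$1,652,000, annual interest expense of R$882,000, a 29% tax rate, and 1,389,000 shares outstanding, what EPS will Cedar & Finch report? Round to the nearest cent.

R$0.39

Pre-tax income = R$1,652,000 − R$882,000.00 = R$770,000.00.
Net income = R$770,000.00 × (1 − 0.29) = R$546,700.00.
Per share: R$546,700.00 / 1,389,000 shares = R$0.39.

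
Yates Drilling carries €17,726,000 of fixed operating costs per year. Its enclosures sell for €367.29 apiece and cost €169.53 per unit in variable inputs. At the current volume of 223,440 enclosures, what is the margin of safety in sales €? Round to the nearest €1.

€49,145,643

Unit CM = price − variable cost = €367.29 − €169.53 = €197.76. Break-even units = €17,726,000 ÷ €197.76 = 89,633.90; break-even revenue = 89,633.90 × €367.29 = €32,921,635.01.
Actual sales revenue = 223,440 × €367.29 = €82,067,277.60.
Margin of safety = €82,067,277.60 − €32,921,635.01 = €49,145,643.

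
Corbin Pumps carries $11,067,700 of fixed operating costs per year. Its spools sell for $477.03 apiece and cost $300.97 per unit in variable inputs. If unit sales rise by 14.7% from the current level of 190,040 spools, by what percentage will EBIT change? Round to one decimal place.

Contribution at this volume is 190,040 × $176.06 = $33,458,442.40.
Subtracting fixed costs: EBIT = $33,458,442.40 − $11,067,700 = $22,390,742.40.
So DOL = total CM / EBIT = $33,458,442.40 / $22,390,742.40 = 1.4943.
So EBIT moves 1.4943 × (+14.7%) = +22.0%.

+22.0%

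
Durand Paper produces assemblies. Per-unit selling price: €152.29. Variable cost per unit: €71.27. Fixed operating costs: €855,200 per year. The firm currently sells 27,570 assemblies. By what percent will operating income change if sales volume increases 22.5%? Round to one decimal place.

+36.5%

Contribution at this volume is 27,570 × €81.02 = €2,233,721.40.
Operating income = contribution − fixed costs = €2,233,721.40 − €855,200 = €1,378,521.40.
DOL = contribution ÷ EBIT = €2,233,721.40 ÷ €1,378,521.40 = 1.6204.
So EBIT moves 1.6204 × (+22.5%) = +36.5%.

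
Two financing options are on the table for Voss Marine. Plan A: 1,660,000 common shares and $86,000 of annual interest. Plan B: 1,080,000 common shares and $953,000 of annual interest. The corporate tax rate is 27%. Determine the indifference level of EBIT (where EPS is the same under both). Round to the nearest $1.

Set EPS_A = EPS_B: (EBIT − $86,000)(1 − 0.27) ÷ 1,660,000 = (EBIT − $953,000)(1 − 0.27) ÷ 1,080,000.
The (1 − t) factor cancels: (EBIT − 86,000) × 1,080,000 = (EBIT − 953,000) × 1,660,000.
Solving, EBIT = (953,000·1,660,000 − 86,000·1,080,000) / (1,660,000 − 1,080,000) = 1,489,100,000,000 / 580,000 = 2,567,413.79.

$2,567,414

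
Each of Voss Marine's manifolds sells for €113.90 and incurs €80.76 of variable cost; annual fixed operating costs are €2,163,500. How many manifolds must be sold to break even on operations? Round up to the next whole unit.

65,284 manifolds

Contribution margin per unit = €113.90 − €80.76 = €33.14.
Units to break even: €2,163,500 ÷ €33.14 = 65,283.65, rounded up to 65,284.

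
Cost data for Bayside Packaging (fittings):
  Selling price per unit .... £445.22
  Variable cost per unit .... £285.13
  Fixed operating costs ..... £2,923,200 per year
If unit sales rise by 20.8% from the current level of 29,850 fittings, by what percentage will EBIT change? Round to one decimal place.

+53.6%

Total contribution margin = 29,850 × £160.09 = £4,778,686.50.
Subtracting fixed costs: EBIT = £4,778,686.50 − £2,923,200 = £1,855,486.50.
So DOL = total CM / EBIT = £4,778,686.50 / £1,855,486.50 = 2.5754.
So EBIT moves 2.5754 × (+20.8%) = +53.6%.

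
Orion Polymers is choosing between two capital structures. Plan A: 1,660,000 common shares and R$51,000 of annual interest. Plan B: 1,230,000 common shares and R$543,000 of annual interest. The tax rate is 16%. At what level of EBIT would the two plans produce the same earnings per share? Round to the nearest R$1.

R$1,950,349

Set EPS_A = EPS_B: (EBIT − R$51,000)(1 − 0.16) ÷ 1,660,000 = (EBIT − R$543,000)(1 − 0.16) ÷ 1,230,000.
Cancelling (1 − t) and cross-multiplying: 1,230,000·(EBIT − 51,000) = 1,660,000·(EBIT − 543,000).
Solving, EBIT = (543,000·1,660,000 − 51,000·1,230,000) / (1,660,000 − 1,230,000) = 838,650,000,000 / 430,000 = 1,950,348.84.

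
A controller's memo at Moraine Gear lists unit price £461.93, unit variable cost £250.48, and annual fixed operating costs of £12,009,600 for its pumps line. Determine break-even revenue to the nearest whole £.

£26,235,964

CM per unit = £461.93 − £250.48 = £211.45; CM ratio = £211.45 / £461.93 = 0.4578.
Break-even sales = FC ÷ CM ratio = £12,009,600 × £461.93 / £211.45 = £26,235,964.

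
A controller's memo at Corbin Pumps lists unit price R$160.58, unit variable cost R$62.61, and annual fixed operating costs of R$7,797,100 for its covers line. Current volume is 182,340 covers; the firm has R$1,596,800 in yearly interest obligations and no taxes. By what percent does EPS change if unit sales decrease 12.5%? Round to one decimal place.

At 182,340 units, contribution = 182,340 × R$97.97 = R$17,863,849.80.
Operating income = contribution − fixed costs = R$17,863,849.80 − R$7,797,100 = R$10,066,749.80.
Interest = R$1,596,800.00, so EBIT − I = R$8,469,949.80.
DCL = total CM / (EBIT − I) = R$17,863,849.80 / R$8,469,949.80 = 2.1091.
EPS therefore changes by 2.1091 × (-12.5%) = -26.4%.

-26.4%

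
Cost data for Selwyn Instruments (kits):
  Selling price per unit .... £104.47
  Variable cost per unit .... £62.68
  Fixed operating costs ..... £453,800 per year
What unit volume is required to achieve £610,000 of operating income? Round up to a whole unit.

Each unit contributes £104.47 − £62.68 = £41.79.
Need Q such that Q × £41.79 − £453,800 = £610,000, i.e. Q = £1,063,800 / £41.79 = 25,455.85 → 25,456.

25,456 kits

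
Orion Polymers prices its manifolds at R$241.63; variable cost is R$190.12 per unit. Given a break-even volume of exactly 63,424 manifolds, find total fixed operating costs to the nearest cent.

R$3,266,970.24

Each unit contributes R$241.63 − R$190.12 = R$51.51.
Fixed costs = break-even units × CM = 63,424 × R$51.51 = R$3,266,970.24.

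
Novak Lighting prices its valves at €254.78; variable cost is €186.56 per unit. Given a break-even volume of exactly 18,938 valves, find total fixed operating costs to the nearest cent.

Unit CM = price − variable cost = €254.78 − €186.56 = €68.22.
Fixed costs = break-even units × CM = 18,938 × €68.22 = €1,291,950.36.

€1,291,950.36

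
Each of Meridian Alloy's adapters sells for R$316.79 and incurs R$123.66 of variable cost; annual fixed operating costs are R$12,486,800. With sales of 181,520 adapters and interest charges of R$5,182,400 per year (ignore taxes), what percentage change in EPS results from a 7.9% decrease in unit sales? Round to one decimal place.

-15.9%

Contribution at this volume is 181,520 × R$193.13 = R$35,056,957.60.
Operating income = contribution − fixed costs = R$35,056,957.60 − R$12,486,800 = R$22,570,157.60.
Interest = R$5,182,400.00, so EBIT − I = R$17,387,757.60.
DCL = total CM / (EBIT − I) = R$35,056,957.60 / R$17,387,757.60 = 2.0162.
EPS therefore changes by 2.0162 × (-7.9%) = -15.9%.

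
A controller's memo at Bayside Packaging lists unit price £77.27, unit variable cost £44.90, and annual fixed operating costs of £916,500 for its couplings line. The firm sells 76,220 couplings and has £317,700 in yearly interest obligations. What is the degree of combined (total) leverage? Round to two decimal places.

At 76,220 units, contribution = 76,220 × £32.37 = £2,467,241.40.
EBIT = £2,467,241.40 − £916,500 = £1,550,741.40. Interest = £317,700.00, so EBIT − I = £1,233,041.40.
Degree of total leverage = total CM / (EBIT − interest) = £2,467,241.40 / £1,233,041.40 = 2.0009.

2.00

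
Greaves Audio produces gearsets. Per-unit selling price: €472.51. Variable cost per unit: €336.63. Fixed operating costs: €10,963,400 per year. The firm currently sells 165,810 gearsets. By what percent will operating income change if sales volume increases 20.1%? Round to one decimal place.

+39.2%

Contribution at this volume is 165,810 × €135.88 = €22,530,262.80.
Operating income = contribution − fixed costs = €22,530,262.80 − €10,963,400 = €11,566,862.80.
DOL = contribution ÷ EBIT = €22,530,262.80 ÷ €11,566,862.80 = 1.9478.
%ΔEBIT = DOL × %ΔSales = 1.9478 × +20.1% = +39.2%.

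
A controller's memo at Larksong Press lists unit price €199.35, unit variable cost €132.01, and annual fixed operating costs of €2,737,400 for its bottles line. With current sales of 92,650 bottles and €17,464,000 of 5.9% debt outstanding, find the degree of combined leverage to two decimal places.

At 92,650 units, contribution = 92,650 × €67.34 = €6,239,051.00.
Operating income = contribution − fixed costs = €6,239,051.00 − €2,737,400 = €3,501,651.00. Interest = €1,030,376.00.
DOL = €6,239,051.00 ÷ €3,501,651.00 = 1.7817; DFL = €3,501,651.00 ÷ €2,471,275.00 = 1.4169.
DCL = DOL × DFL = 1.7817 × 1.4169 = 2.5245.

2.52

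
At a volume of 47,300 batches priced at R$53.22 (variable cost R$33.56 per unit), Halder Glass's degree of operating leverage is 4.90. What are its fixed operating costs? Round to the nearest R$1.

R$740,139

Total contribution margin = 47,300 × R$19.66 = R$929,918.00.
DOL = contribution / EBIT, so EBIT = R$929,918.00 / 4.90 = R$189,779.18.
And FC = contribution − EBIT = R$929,918.00 − R$189,779.18 = R$740,139.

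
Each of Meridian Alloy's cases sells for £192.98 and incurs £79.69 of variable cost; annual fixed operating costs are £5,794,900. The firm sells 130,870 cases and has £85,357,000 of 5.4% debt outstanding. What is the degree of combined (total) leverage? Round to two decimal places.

3.35

Total contribution margin = 130,870 × £113.29 = £14,826,262.30.
Subtracting fixed costs: EBIT = £14,826,262.30 − £5,794,900 = £9,031,362.30. Interest = £4,609,278.00, so EBIT − I = £4,422,084.30.
DCL = contribution ÷ (EBIT − I) = £14,826,262.30 ÷ £4,422,084.30 = 3.3528.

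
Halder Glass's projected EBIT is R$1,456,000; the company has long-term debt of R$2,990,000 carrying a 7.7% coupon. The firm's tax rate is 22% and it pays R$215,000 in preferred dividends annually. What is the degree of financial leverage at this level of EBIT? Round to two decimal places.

1.53

Annual interest charges come to R$230,230.00.
Preferred dividends grossed up pre-tax: R$215,000 / (1 − 0.22) = R$275,641.03.
DFL = EBIT ÷ [EBIT − I − D_p/(1−t)] = R$1,456,000 ÷ [R$1,456,000 − R$230,230.00 − R$275,641.03] = R$1,456,000 ÷ R$950,128.97 = 1.5324.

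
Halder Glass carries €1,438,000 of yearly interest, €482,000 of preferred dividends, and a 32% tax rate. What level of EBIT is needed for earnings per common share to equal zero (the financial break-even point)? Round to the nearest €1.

Grossing the preferred dividend up to pre-tax terms: €482,000 / (1 − 0.32) = €708,823.53.
EPS = 0 when EBIT covers interest plus the pre-tax preferred burden: €1,438,000 + €708,823.53 = €2,146,823.53.

€2,146,824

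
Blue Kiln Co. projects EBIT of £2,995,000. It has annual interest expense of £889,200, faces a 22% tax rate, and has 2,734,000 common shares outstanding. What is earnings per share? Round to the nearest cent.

£0.60

Interest = £889,200.00, so EBT = £2,995,000 − £889,200.00 = £2,105,800.00.
After tax at 22%: net income = £2,105,800.00 × 0.78 = £1,642,524.00.
Per share: £1,642,524.00 / 2,734,000 shares = £0.60.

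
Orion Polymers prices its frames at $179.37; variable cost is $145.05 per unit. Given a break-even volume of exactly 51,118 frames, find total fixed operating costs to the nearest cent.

Contribution margin per unit = $179.37 − $145.05 = $34.32.
Since BE = FC / CM, FC = 51,118 × $34.32 = $1,754,369.76.

$1,754,369.76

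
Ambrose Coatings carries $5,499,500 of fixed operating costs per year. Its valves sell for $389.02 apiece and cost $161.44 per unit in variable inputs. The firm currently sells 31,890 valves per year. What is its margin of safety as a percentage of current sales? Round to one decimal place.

Each unit contributes $389.02 − $161.44 = $227.58. Break-even units = $5,499,500 ÷ $227.58 = 24,165.13; break-even revenue = 24,165.13 × $389.02 = $9,400,718.38.
Actual sales revenue = 31,890 × $389.02 = $12,405,847.80.
Margin of safety = ($12,405,847.80 − $9,400,718.38) ÷ $12,405,847.80 = 24.2%.

24.2%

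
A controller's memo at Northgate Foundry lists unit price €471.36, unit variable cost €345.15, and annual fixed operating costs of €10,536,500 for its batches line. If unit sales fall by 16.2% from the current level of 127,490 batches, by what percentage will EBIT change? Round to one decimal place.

Contribution at this volume is 127,490 × €126.21 = €16,090,512.90.
EBIT = €16,090,512.90 − €10,536,500 = €5,554,012.90.
Degree of operating leverage = €16,090,512.90 / €5,554,012.90 = 2.8971.
Operating income changes by 2.8971 × -16.2% = -46.9%.

-46.9%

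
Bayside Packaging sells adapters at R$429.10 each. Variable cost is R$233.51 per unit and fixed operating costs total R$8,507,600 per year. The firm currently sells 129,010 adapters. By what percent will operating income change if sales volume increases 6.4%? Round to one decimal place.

Contribution at this volume is 129,010 × R$195.59 = R$25,233,065.90.
Operating income = contribution − fixed costs = R$25,233,065.90 − R$8,507,600 = R$16,725,465.90.
So DOL = total CM / EBIT = R$25,233,065.90 / R$16,725,465.90 = 1.5087.
%ΔEBIT = DOL × %ΔSales = 1.5087 × +6.4% = +9.7%.

+9.7%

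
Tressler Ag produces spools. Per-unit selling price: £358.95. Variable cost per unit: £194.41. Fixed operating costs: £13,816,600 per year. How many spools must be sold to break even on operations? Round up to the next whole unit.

Unit CM = price − variable cost = £358.95 − £194.41 = £164.54.
Break-even Q = £13,816,600 / £164.54 = 83,971.07 → 83,972 spools.

83,972 spools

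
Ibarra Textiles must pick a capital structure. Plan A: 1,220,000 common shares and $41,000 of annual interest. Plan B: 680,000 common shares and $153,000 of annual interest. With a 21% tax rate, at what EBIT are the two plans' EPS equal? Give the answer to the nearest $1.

Set EPS_A = EPS_B: (EBIT − $41,000)(1 − 0.21) ÷ 1,220,000 = (EBIT − $153,000)(1 − 0.21) ÷ 680,000.
The (1 − t) factor cancels: (EBIT − 41,000) × 680,000 = (EBIT − 153,000) × 1,220,000.
Solving, EBIT = (153,000·1,220,000 − 41,000·680,000) / (1,220,000 − 680,000) = 158,780,000,000 / 540,000 = 294,037.04.

$294,037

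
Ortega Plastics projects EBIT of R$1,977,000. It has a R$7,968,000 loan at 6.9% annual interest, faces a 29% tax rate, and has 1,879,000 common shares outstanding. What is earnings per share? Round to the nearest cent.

Interest = R$549,792.00, so EBT = R$1,977,000 − R$549,792.00 = R$1,427,208.00.
After tax at 29%: net income = R$1,427,208.00 × 0.71 = R$1,013,317.68.
Per share: R$1,013,317.68 / 1,879,000 shares = R$0.54.

R$0.54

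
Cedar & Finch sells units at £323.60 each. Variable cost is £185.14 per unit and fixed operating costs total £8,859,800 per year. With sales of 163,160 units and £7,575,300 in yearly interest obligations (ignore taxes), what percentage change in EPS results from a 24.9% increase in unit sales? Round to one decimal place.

+91.4%

Total contribution margin = 163,160 × £138.46 = £22,591,133.60.
Subtracting fixed costs: EBIT = £22,591,133.60 − £8,859,800 = £13,731,333.60.
After interest of £7,575,300.00, pre-tax earnings = £6,156,033.60.
DCL = total CM / (EBIT − I) = £22,591,133.60 / £6,156,033.60 = 3.6698.
EPS therefore changes by 3.6698 × (+24.9%) = +91.4%.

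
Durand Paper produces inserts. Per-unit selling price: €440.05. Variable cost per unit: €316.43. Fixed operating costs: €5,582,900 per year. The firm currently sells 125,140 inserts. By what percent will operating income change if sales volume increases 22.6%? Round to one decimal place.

+35.4%

At 125,140 units, contribution = 125,140 × €123.62 = €15,469,806.80.
Operating income = contribution − fixed costs = €15,469,806.80 − €5,582,900 = €9,886,906.80.
So DOL = total CM / EBIT = €15,469,806.80 / €9,886,906.80 = 1.5647.
So EBIT moves 1.5647 × (+22.6%) = +35.4%.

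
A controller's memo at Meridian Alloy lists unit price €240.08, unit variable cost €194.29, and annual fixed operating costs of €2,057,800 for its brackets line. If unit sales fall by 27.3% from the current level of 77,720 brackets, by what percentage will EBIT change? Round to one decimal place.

-64.7%

Total contribution margin = 77,720 × €45.79 = €3,558,798.80.
EBIT = €3,558,798.80 − €2,057,800 = €1,500,998.80.
DOL = contribution ÷ EBIT = €3,558,798.80 ÷ €1,500,998.80 = 2.3710.
Operating income changes by 2.3710 × -27.3% = -64.7%.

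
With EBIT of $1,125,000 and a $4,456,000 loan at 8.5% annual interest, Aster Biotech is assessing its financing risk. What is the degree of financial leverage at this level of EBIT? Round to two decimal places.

Annual interest charges come to $378,760.00.
DFL = EBIT ÷ (EBIT − I) = $1,125,000 ÷ ($1,125,000 − $378,760.00) = $1,125,000 ÷ $746,240.00 = 1.5076.

1.51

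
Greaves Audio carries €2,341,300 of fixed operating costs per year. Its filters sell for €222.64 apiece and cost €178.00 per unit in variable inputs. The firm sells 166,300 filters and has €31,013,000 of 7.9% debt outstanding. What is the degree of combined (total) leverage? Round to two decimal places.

At 166,300 units, contribution = 166,300 × €44.64 = €7,423,632.00.
Subtracting fixed costs: EBIT = €7,423,632.00 − €2,341,300 = €5,082,332.00. Interest = €2,450,027.00.
DOL = €7,423,632.00 ÷ €5,082,332.00 = 1.4607; DFL = €5,082,332.00 ÷ €2,632,305.00 = 1.9308.
Combined leverage = 1.4607 × 1.9308 = 2.8203.

2.82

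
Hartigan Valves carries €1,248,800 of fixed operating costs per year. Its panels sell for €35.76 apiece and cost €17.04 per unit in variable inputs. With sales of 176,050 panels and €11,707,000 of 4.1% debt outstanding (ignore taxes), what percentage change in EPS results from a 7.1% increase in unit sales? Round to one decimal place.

+14.9%

Total contribution margin = 176,050 × €18.72 = €3,295,656.00.
Subtracting fixed costs: EBIT = €3,295,656.00 − €1,248,800 = €2,046,856.00.
Interest = €479,987.00, so EBIT − I = €1,566,869.00.
DCL = total CM / (EBIT − I) = €3,295,656.00 / €1,566,869.00 = 2.1033.
%ΔEPS = DCL × %ΔSales = 2.1033 × +7.1% = +14.9%.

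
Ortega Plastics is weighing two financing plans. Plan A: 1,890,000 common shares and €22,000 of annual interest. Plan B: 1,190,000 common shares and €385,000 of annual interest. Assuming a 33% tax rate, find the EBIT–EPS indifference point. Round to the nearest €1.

€1,002,100

At indifference, (EBIT − 22,000)(1 − t)/1,890,000 = (EBIT − 385,000)(1 − t)/1,190,000.
The (1 − t) factor cancels: (EBIT − 22,000) × 1,190,000 = (EBIT − 385,000) × 1,890,000.
Solving, EBIT = (385,000·1,890,000 − 22,000·1,190,000) / (1,890,000 − 1,190,000) = 701,470,000,000 / 700,000 = 1,002,100.00.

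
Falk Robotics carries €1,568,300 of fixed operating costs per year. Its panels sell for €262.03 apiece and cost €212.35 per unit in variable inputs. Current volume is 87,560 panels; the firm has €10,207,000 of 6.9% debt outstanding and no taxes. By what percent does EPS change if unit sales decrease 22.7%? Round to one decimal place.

Total contribution margin = 87,560 × €49.68 = €4,349,980.80.
Subtracting fixed costs: EBIT = €4,349,980.80 − €1,568,300 = €2,781,680.80.
After interest of €704,283.00, pre-tax earnings = €2,077,397.80.
DCL = total CM / (EBIT − I) = €4,349,980.80 / €2,077,397.80 = 2.0940.
EPS therefore changes by 2.0940 × (-22.7%) = -47.5%.

-47.5%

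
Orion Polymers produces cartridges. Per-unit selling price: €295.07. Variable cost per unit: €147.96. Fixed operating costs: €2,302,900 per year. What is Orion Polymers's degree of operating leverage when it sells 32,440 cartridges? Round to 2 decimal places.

1.93

Contribution at this volume is 32,440 × €147.11 = €4,772,248.40.
EBIT = €4,772,248.40 − €2,302,900 = €2,469,348.40.
DOL = contribution ÷ EBIT = €4,772,248.40 ÷ €2,469,348.40 = 1.9326.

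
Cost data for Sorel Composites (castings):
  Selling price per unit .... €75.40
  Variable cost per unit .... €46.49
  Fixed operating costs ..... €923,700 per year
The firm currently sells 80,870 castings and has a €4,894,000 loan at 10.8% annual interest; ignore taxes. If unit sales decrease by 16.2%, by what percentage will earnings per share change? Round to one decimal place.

-42.8%

Total contribution margin = 80,870 × €28.91 = €2,337,951.70.
EBIT = €2,337,951.70 − €923,700 = €1,414,251.70.
Interest = €528,552.00, so EBIT − I = €885,699.70.
Degree of combined leverage = contribution ÷ (EBIT − I) = €2,337,951.70 ÷ €885,699.70 = 2.6397.
EPS therefore changes by 2.6397 × (-16.2%) = -42.8%.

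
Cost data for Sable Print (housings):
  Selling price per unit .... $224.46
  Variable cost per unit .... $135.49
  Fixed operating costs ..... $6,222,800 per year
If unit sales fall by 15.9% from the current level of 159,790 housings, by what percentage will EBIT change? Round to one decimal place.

At 159,790 units, contribution = 159,790 × $88.97 = $14,216,516.30.
Operating income = contribution − fixed costs = $14,216,516.30 − $6,222,800 = $7,993,716.30.
So DOL = total CM / EBIT = $14,216,516.30 / $7,993,716.30 = 1.7785.
So EBIT moves 1.7785 × (-15.9%) = -28.3%.

-28.3%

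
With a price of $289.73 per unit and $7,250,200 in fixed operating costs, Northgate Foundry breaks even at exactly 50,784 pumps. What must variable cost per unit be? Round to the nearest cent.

Contribution per unit must be FC / Q = $7,250,200 / 50,784 = $142.7654.
Hence VC = price − CM = $289.73 − $142.7654 = $146.96.

$146.96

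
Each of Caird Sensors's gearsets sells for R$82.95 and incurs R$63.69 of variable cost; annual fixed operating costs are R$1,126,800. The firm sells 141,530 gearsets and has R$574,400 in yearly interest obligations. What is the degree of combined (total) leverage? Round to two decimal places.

At 141,530 units, contribution = 141,530 × R$19.26 = R$2,725,867.80.
Subtracting fixed costs: EBIT = R$2,725,867.80 − R$1,126,800 = R$1,599,067.80. Interest = R$574,400.00.
DOL = R$2,725,867.80 ÷ R$1,599,067.80 = 1.7047; DFL = R$1,599,067.80 ÷ R$1,024,667.80 = 1.5606.
Combined leverage = 1.7047 × 1.5606 = 2.6604.

2.66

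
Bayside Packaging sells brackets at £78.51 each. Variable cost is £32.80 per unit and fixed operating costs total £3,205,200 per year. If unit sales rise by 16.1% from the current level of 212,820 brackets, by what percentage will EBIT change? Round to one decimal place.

At 212,820 units, contribution = 212,820 × £45.71 = £9,728,002.20.
EBIT = £9,728,002.20 − £3,205,200 = £6,522,802.20.
So DOL = total CM / EBIT = £9,728,002.20 / £6,522,802.20 = 1.4914.
Operating income changes by 1.4914 × +16.1% = +24.0%.

+24.0%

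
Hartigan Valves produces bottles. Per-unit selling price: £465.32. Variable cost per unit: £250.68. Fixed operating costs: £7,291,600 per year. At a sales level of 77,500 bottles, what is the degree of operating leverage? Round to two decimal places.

Contribution at this volume is 77,500 × £214.64 = £16,634,600.00.
Subtracting fixed costs: EBIT = £16,634,600.00 − £7,291,600 = £9,343,000.00.
So DOL = total CM / EBIT = £16,634,600.00 / £9,343,000.00 = 1.7804.

1.78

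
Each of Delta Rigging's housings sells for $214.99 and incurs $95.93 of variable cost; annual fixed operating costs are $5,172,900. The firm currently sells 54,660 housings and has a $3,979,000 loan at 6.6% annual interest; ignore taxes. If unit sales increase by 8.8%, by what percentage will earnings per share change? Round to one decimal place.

+53.4%

At 54,660 units, contribution = 54,660 × $119.06 = $6,507,819.60.
Operating income = contribution − fixed costs = $6,507,819.60 − $5,172,900 = $1,334,919.60.
After interest of $262,614.00, pre-tax earnings = $1,072,305.60.
Degree of combined leverage = contribution ÷ (EBIT − I) = $6,507,819.60 ÷ $1,072,305.60 = 6.0690.
EPS therefore changes by 6.0690 × (+8.8%) = +53.4%.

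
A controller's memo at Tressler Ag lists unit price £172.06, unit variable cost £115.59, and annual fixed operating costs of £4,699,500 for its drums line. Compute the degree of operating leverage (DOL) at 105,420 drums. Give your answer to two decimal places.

4.75

Total contribution margin = 105,420 × £56.47 = £5,953,067.40.
Subtracting fixed costs: EBIT = £5,953,067.40 − £4,699,500 = £1,253,567.40.
Degree of operating leverage = £5,953,067.40 / £1,253,567.40 = 4.7489.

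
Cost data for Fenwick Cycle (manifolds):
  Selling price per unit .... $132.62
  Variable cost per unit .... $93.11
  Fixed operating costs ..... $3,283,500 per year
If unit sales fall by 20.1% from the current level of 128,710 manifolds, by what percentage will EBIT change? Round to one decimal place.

-56.7%

Contribution at this volume is 128,710 × $39.51 = $5,085,332.10.
Subtracting fixed costs: EBIT = $5,085,332.10 − $3,283,500 = $1,801,832.10.
Degree of operating leverage = $5,085,332.10 / $1,801,832.10 = 2.8223.
%ΔEBIT = DOL × %ΔSales = 2.8223 × -20.1% = -56.7%.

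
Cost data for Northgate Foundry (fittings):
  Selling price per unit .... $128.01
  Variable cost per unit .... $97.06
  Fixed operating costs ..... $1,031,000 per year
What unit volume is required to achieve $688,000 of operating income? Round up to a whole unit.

Each unit contributes $128.01 − $97.06 = $30.95.
Need Q such that Q × $30.95 − $1,031,000 = $688,000, i.e. Q = $1,719,000 / $30.95 = 55,541.20 → 55,542.

55,542 fittings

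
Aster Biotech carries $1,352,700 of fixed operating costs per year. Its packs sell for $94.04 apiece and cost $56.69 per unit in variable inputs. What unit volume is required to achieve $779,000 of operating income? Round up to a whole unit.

Contribution margin per unit = $94.04 − $56.69 = $37.35.
Required volume = (fixed costs + target profit) ÷ CM = ($1,352,700 + $779,000) ÷ $37.35 = 57,073.63, so 57,074 packs.

57,074 packs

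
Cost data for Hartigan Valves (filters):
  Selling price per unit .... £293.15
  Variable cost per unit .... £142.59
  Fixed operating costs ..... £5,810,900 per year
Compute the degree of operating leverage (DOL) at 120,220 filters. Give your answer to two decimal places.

1.47

Contribution at this volume is 120,220 × £150.56 = £18,100,323.20.
Operating income = contribution − fixed costs = £18,100,323.20 − £5,810,900 = £12,289,423.20.
Degree of operating leverage = £18,100,323.20 / £12,289,423.20 = 1.4728.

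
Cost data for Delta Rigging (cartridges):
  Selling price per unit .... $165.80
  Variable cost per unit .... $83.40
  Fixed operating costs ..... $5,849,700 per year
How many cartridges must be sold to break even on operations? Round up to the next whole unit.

Contribution margin per unit = $165.80 − $83.40 = $82.40.
Break-even volume = fixed costs ÷ CM per unit = $5,849,700 ÷ $82.40 = 70,991.50, so 70,992 cartridges.

70,992 cartridges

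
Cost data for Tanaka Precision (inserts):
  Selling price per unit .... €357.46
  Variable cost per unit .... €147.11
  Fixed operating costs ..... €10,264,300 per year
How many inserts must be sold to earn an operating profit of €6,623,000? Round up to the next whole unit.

Each unit contributes €357.46 − €147.11 = €210.35.
Need Q such that Q × €210.35 − €10,264,300 = €6,623,000, i.e. Q = €16,887,300 / €210.35 = 80,281.91 → 80,282.

80,282 inserts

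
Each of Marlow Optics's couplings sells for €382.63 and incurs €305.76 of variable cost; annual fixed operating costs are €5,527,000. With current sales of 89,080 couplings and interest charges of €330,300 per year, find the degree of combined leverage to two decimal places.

Total contribution margin = 89,080 × €76.87 = €6,847,579.60.
EBIT = €6,847,579.60 − €5,527,000 = €1,320,579.60. Interest = €330,300.00, so EBIT − I = €990,279.60.
DCL = contribution ÷ (EBIT − I) = €6,847,579.60 ÷ €990,279.60 = 6.9148.

6.91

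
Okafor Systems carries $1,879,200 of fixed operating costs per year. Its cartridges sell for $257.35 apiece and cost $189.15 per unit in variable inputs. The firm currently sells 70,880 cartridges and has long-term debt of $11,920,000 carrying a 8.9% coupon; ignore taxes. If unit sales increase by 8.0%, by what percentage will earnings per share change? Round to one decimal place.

At 70,880 units, contribution = 70,880 × $68.20 = $4,834,016.00.
EBIT = $4,834,016.00 − $1,879,200 = $2,954,816.00.
Interest = $1,060,880.00, so EBIT − I = $1,893,936.00.
DCL = total CM / (EBIT − I) = $4,834,016.00 / $1,893,936.00 = 2.5524.
EPS therefore changes by 2.5524 × (+8.0%) = +20.4%.

+20.4%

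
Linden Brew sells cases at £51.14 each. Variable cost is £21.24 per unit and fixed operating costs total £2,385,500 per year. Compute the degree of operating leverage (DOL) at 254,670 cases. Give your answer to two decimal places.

Total contribution margin = 254,670 × £29.90 = £7,614,633.00.
Subtracting fixed costs: EBIT = £7,614,633.00 − £2,385,500 = £5,229,133.00.
DOL = contribution ÷ EBIT = £7,614,633.00 ÷ £5,229,133.00 = 1.4562.

1.46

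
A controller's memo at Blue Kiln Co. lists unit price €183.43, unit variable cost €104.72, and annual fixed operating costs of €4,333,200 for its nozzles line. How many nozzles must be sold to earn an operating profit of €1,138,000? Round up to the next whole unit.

69,511 nozzles

Unit CM = price − variable cost = €183.43 − €104.72 = €78.71.
Units = (FC + target) / CM = (€4,333,200 + €1,138,000) / €78.71 = 69,510.86, so 69,511 nozzles.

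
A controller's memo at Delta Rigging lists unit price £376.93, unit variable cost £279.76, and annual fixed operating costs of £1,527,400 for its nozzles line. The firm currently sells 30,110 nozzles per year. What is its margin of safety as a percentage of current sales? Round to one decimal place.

Each unit contributes £376.93 − £279.76 = £97.17. Break-even units = £1,527,400 ÷ £97.17 = 15,718.84; break-even revenue = 15,718.84 × £376.93 = £5,924,903.59.
Current sales = 30,110 × £376.93 = £11,349,362.30.
Margin of safety = (£11,349,362.30 − £5,924,903.59) ÷ £11,349,362.30 = 47.8%.

47.8%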